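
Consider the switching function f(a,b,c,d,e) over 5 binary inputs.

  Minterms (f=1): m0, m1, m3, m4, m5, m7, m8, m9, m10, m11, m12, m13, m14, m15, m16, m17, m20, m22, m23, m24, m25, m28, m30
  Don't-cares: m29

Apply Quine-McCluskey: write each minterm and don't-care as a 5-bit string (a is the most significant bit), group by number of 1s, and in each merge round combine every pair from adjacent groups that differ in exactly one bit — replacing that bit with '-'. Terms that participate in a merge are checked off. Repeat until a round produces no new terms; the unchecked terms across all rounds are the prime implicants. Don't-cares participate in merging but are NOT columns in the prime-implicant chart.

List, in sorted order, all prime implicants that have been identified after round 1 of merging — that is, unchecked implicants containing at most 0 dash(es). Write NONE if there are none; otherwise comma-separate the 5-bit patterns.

NONE

Round 0: 00000✓ 00001✓ 00011✓ 00100✓ 00101✓ 00111✓ 01000✓ 01001✓ 01010✓ 01011✓ 01100✓ 01101✓ 01110✓ 01111✓ 10000✓ 10001✓ 10100✓ 10110✓ 10111✓ 11000✓ 11001✓ 11100✓ 11101✓ 11110✓
Round 1: -0000✓ -0001✓ -0100✓ -0111 -1000✓ -1001✓ -1100✓ -1101✓ -1110✓ 0-000✓ 0-001✓ 0-011✓ 0-100✓ 0-101✓ 0-111✓ 00-00✓ 00-01✓ 00-11✓ 000-1✓ 0000-✓ 001-1✓ 0010-✓ 01-00✓ 01-01✓ 01-10✓ 01-11✓ 010-0✓ 010-1✓ 0100-✓ 0101-✓ 011-0✓ 011-1✓ 0110-✓ 0111-✓ 1-000✓ 1-001✓ 1-100✓ 1-110✓ 10-00✓ 1000-✓ 101-0✓ 1011- 11-00✓ 11-01✓ 1100-✓ 111-0✓ 1110-✓
Round 2: --000✓ --001✓ --100✓ -0-00✓ -000-✓ -1-00✓ -1-01✓ -100-✓ -11-0 -110-✓ 0--00✓ 0--01✓ 0--11✓ 0-0-1✓ 0-00-✓ 0-1-1✓ 0-10-✓ 00--1✓ 00-0-✓ 01--0✓ 01--1✓ 01-0-✓ 01-1-✓ 010--✓ 011--✓ 1--00✓ 1-00-✓ 1-1-0 11-0-✓
Round 3: ---00 --00- -1-0- 0---1 0--0- 01---
PIs = {---00, --00-, -0111, -1-0-, -11-0, 0---1, 0--0-, 01---, 1-1-0, 1011-}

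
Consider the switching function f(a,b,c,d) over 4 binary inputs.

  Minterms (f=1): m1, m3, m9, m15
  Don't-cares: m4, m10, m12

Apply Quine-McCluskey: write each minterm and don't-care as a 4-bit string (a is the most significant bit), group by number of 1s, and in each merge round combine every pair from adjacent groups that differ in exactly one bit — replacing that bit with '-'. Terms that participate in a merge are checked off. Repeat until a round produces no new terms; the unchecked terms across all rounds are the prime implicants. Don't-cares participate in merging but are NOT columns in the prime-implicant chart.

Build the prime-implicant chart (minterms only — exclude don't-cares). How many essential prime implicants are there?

size-2^0 implicants → 0001(✓)  0011(✓)  0100(✓)  1001(✓)  1010  1100(✓)  1111
size-2^1 implicants → -001  -100  00-1
Unchecked terms (primes): -001, -100, 00-1, 1010, 1111
Minterm coverage:
  m1 ⊆ -001,00-1
  m3 ⊆ 00-1 [E]
  m9 ⊆ -001 [E]
  m15 ⊆ 1111 [E]
E = {-001, 00-1, 1111}

3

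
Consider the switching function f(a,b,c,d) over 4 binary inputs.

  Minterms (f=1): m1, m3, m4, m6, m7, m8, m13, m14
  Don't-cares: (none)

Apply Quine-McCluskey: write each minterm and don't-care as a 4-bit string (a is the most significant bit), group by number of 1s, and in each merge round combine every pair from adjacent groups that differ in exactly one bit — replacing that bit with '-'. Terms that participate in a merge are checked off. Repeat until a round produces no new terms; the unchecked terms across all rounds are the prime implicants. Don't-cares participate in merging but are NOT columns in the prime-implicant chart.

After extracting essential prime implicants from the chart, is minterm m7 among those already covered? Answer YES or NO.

NO

[col 0] 0001*, 0011*, 0100*, 0110*, 0111*, 1000, 1101, 1110*
[col 1] -110, 0-11, 00-1, 01-0, 011-
Prime implicants: -110, 0-11, 00-1, 01-0, 011-, 1000, 1101
PI chart (minterm → PIs covering it):
  1 | 00-1  (sole → essential)
  3 | 0-11,00-1
  4 | 01-0  (sole → essential)
  6 | -110,01-0,011-
  7 | 0-11,011-
  8 | 1000  (sole → essential)
  13 | 1101  (sole → essential)
  14 | -110  (sole → essential)
Essential prime implicants: -110, 00-1, 01-0, 1000, 1101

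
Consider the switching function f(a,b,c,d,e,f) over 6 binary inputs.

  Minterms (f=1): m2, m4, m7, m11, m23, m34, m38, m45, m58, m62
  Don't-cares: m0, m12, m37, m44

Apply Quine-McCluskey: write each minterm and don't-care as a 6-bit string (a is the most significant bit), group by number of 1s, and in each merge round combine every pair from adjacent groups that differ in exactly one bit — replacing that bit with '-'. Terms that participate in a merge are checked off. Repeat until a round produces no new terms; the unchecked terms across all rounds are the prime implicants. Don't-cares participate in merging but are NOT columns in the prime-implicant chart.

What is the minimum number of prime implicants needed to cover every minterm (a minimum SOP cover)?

Round 0: 000000✓ 000010✓ 000100✓ 000111✓ 001011 001100✓ 010111✓ 100010✓ 100101✓ 100110✓ 101100✓ 101101✓ 111010✓ 111110✓
Round 1: -00010 -01100 0-0111 00-100 000-00 0000-0 10-101 100-10 10110- 111-10
PIs = {-00010, -01100, 0-0111, 00-100, 000-00, 0000-0, 001011, 10-101, 100-10, 10110-, 111-10}
Coverage chart:
  m2: -00010,0000-0
  m4: 00-100,000-00
  m7: 0-0111 ←essential
  m11: 001011 ←essential
  m23: 0-0111 ←essential
  m34: -00010,100-10
  m38: 100-10 ←essential
  m45: 10-101,10110-
  m58: 111-10 ←essential
  m62: 111-10 ←essential
Essential: 0-0111, 001011, 100-10, 111-10
Petrick residual → -00010, 00-100, 10-101
Min cover (7 terms): b'c'd'ef' + a'c'def + a'b'de'f' + a'b'cd'ef + ab'de'f + ab'c'ef' + abcef'

7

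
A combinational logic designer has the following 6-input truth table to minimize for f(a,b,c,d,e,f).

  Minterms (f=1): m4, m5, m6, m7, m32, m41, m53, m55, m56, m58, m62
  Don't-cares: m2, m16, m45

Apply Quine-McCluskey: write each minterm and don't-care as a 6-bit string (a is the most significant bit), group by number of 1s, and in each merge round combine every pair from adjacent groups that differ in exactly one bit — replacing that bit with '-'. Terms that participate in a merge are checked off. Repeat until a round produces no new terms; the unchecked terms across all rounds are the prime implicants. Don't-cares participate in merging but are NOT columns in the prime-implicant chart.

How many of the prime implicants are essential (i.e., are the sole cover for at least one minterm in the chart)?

6

size-2^0 implicants → 000010(✓)  000100(✓)  000101(✓)  000110(✓)  000111(✓)  010000  100000  101001(✓)  101101(✓)  110101(✓)  110111(✓)  111000(✓)  111010(✓)  111110(✓)
size-2^1 implicants → 000-10  0001-0(✓)  0001-1(✓)  00010-(✓)  00011-(✓)  101-01  1101-1  111-10  1110-0
size-2^2 implicants → 0001--
Unchecked terms (primes): 000-10, 0001--, 010000, 100000, 101-01, 1101-1, 111-10, 1110-0
Minterm coverage:
  m4 ⊆ 0001-- [E]
  m5 ⊆ 0001-- [E]
  m6 ⊆ 000-10,0001--
  m7 ⊆ 0001-- [E]
  m32 ⊆ 100000 [E]
  m41 ⊆ 101-01 [E]
  m53 ⊆ 1101-1 [E]
  m55 ⊆ 1101-1 [E]
  m56 ⊆ 1110-0 [E]
  m58 ⊆ 111-10,1110-0
  m62 ⊆ 111-10 [E]
E = {0001--, 100000, 101-01, 1101-1, 111-10, 1110-0}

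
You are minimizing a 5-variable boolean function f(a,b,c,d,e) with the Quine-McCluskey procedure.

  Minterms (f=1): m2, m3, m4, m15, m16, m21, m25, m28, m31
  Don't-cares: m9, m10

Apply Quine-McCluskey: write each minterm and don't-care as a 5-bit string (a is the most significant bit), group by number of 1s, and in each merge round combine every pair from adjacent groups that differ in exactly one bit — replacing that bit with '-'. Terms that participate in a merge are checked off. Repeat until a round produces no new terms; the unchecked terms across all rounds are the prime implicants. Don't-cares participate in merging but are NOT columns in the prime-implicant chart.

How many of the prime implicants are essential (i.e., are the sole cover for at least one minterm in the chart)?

7

Round 0: 00010✓ 00011✓ 00100 01001✓ 01010✓ 01111✓ 10000 10101 11001✓ 11100 11111✓
Round 1: -1001 -1111 0-010 0001-
PIs = {-1001, -1111, 0-010, 0001-, 00100, 10000, 10101, 11100}
Coverage chart:
  m2: 0-010,0001-
  m3: 0001- ←essential
  m4: 00100 ←essential
  m15: -1111 ←essential
  m16: 10000 ←essential
  m21: 10101 ←essential
  m25: -1001 ←essential
  m28: 11100 ←essential
  m31: -1111 ←essential
Essential: -1001, -1111, 0001-, 00100, 10000, 10101, 11100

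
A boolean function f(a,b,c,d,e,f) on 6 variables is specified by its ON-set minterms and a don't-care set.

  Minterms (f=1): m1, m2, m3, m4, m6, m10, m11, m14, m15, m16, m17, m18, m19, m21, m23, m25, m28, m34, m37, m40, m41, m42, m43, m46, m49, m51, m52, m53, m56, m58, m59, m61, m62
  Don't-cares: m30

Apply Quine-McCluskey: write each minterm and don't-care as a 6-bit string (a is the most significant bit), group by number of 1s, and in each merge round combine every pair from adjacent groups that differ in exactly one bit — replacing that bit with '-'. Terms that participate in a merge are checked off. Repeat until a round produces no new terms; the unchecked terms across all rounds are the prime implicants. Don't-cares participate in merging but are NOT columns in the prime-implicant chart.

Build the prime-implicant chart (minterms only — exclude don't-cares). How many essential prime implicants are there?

[col 0] 000001*, 000010*, 000011*, 000100*, 000110*, 001010*, 001011*, 001110*, 001111*, 010000*, 010001*, 010010*, 010011*, 010101*, 010111*, 011001*, 011100*, 011110*, 100010*, 100101*, 101000*, 101001*, 101010*, 101011*, 101110*, 110001*, 110011*, 110100*, 110101*, 111000*, 111010*, 111011*, 111101*, 111110*
[col 1] -00010*, -01010*, -01011*, -01110*, -10001*, -10011*, -10101*, -11110*, 0-0001*, 0-0010*, 0-0011*, 0-1110*, 00-010*, 00-011*, 00-110*, 000-10*, 0000-1*, 00001-*, 0001-0, 001-10*, 001-11*, 00101-*, 00111-*, 01-001, 010-01*, 010-11*, 0100-0*, 0100-1*, 01000-*, 01001-*, 0101-1*, 0111-0, 1-0101, 1-1000*, 1-1010*, 1-1011*, 1-1110*, 10-010*, 101-10*, 1010-0*, 1010-1*, 10100-*, 10101-*, 11-011, 11-101, 110-01*, 1100-1*, 11010-, 111-10*, 1110-0*, 11101-*
[col 2] --1110, -0-010, -01-10, -0101-, -10-01, -100-1, 0-00-1, 0-001-, 00--10, 00-01-, 001-1-, 010--1, 0100--, 1-1-10, 1-10-0, 1-101-, 1010--
Prime implicants: --1110, -0-010, -01-10, -0101-, -10-01, -100-1, 0-00-1, 0-001-, 00--10, 00-01-, 0001-0, 001-1-, 01-001, 010--1, 0100--, 0111-0, 1-0101, 1-1-10, 1-10-0, 1-101-, 1010--, 11-011, 11-101, 11010-
PI chart (minterm → PIs covering it):
  1 | 0-00-1  (sole → essential)
  2 | -0-010,0-001-,00--10,00-01-
  3 | 0-00-1,0-001-,00-01-
  4 | 0001-0  (sole → essential)
  6 | 00--10,0001-0
  10 | -0-010,-01-10,-0101-,00--10,00-01-,001-1-
  11 | -0101-,00-01-,001-1-
  14 | --1110,-01-10,00--10,001-1-
  15 | 001-1-  (sole → essential)
  16 | 0100--  (sole → essential)
  17 | -10-01,-100-1,0-00-1,01-001,010--1,0100--
  18 | 0-001-,0100--
  19 | -100-1,0-00-1,0-001-,010--1,0100--
  21 | -10-01,010--1
  23 | 010--1  (sole → essential)
  25 | 01-001  (sole → essential)
  28 | 0111-0  (sole → essential)
  34 | -0-010  (sole → essential)
  37 | 1-0101  (sole → essential)
  40 | 1-10-0,1010--
  41 | 1010--  (sole → essential)
  42 | -0-010,-01-10,-0101-,1-1-10,1-10-0,1-101-,1010--
  43 | -0101-,1-101-,1010--
  46 | --1110,-01-10,1-1-10
  49 | -10-01,-100-1
  51 | -100-1,11-011
  52 | 11010-  (sole → essential)
  53 | -10-01,1-0101,11-101,11010-
  56 | 1-10-0  (sole → essential)
  58 | 1-1-10,1-10-0,1-101-
  59 | 1-101-,11-011
  61 | 11-101  (sole → essential)
  62 | --1110,1-1-10
Essential prime implicants: -0-010, 0-00-1, 0001-0, 001-1-, 01-001, 010--1, 0100--, 0111-0, 1-0101, 1-10-0, 1010--, 11-101, 11010-

13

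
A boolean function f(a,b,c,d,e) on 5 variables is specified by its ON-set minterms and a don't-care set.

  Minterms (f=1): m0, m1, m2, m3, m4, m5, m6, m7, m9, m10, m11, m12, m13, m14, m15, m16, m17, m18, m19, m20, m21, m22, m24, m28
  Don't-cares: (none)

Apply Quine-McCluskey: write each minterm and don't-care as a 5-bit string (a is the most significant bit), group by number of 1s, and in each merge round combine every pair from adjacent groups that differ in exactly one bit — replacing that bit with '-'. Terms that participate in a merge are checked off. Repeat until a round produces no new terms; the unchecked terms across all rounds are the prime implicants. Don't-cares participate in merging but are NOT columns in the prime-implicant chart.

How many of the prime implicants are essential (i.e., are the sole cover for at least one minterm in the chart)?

6

[col 0] 00000*, 00001*, 00010*, 00011*, 00100*, 00101*, 00110*, 00111*, 01001*, 01010*, 01011*, 01100*, 01101*, 01110*, 01111*, 10000*, 10001*, 10010*, 10011*, 10100*, 10101*, 10110*, 11000*, 11100*
[col 1] -0000*, -0001*, -0010*, -0011*, -0100*, -0101*, -0110*, -1100*, 0-001*, 0-010*, 0-011*, 0-100*, 0-101*, 0-110*, 0-111*, 00-00*, 00-01*, 00-10*, 00-11*, 000-0*, 000-1*, 0000-*, 0001-*, 001-0*, 001-1*, 0010-*, 0011-*, 01-01*, 01-10*, 01-11*, 010-1*, 0101-*, 011-0*, 011-1*, 0110-*, 0111-*, 1-000*, 1-100*, 10-00*, 10-01*, 10-10*, 100-0*, 100-1*, 1000-*, 1001-*, 101-0*, 1010-*, 11-00*
[col 2] --100, -0-00*, -0-01*, -0-10*, -00-0*, -00-1*, -000-*, -001-*, -01-0*, -010-*, 0--01*, 0--10*, 0--11*, 0-0-1*, 0-01-*, 0-1-0*, 0-1-1*, 0-10-*, 0-11-*, 00--0*, 00--1*, 00-0-*, 00-1-*, 000--*, 001--*, 01--1*, 01-1-*, 011--*, 1--00, 10--0*, 10-0-*, 100--*
[col 3] -0--0, -0-0-, -00--, 0---1, 0--1-, 0-1--, 00---
Prime implicants: --100, -0--0, -0-0-, -00--, 0---1, 0--1-, 0-1--, 00---, 1--00
PI chart (minterm → PIs covering it):
  0 | -0--0,-0-0-,-00--,00---
  1 | -0-0-,-00--,0---1,00---
  2 | -0--0,-00--,0--1-,00---
  3 | -00--,0---1,0--1-,00---
  4 | --100,-0--0,-0-0-,0-1--,00---
  5 | -0-0-,0---1,0-1--,00---
  6 | -0--0,0--1-,0-1--,00---
  7 | 0---1,0--1-,0-1--,00---
  9 | 0---1  (sole → essential)
  10 | 0--1-  (sole → essential)
  11 | 0---1,0--1-
  12 | --100,0-1--
  13 | 0---1,0-1--
  14 | 0--1-,0-1--
  15 | 0---1,0--1-,0-1--
  16 | -0--0,-0-0-,-00--,1--00
  17 | -0-0-,-00--
  18 | -0--0,-00--
  19 | -00--  (sole → essential)
  20 | --100,-0--0,-0-0-,1--00
  21 | -0-0-  (sole → essential)
  22 | -0--0  (sole → essential)
  24 | 1--00  (sole → essential)
  28 | --100,1--00
Essential prime implicants: -0--0, -0-0-, -00--, 0---1, 0--1-, 1--00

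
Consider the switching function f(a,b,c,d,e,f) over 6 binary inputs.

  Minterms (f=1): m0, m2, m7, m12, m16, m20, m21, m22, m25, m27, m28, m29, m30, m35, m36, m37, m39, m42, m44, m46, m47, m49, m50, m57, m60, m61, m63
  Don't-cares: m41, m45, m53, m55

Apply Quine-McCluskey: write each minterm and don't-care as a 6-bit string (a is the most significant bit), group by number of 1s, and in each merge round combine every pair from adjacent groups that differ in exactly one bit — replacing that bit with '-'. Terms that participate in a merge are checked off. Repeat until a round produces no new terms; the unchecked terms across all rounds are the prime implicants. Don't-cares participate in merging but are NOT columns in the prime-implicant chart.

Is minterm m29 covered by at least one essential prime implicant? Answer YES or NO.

[col 0] 000000*, 000010*, 000111*, 001100*, 010000*, 010100*, 010101*, 010110*, 011001*, 011011*, 011100*, 011101*, 011110*, 100011*, 100100*, 100101*, 100111*, 101001*, 101010*, 101100*, 101101*, 101110*, 101111*, 110001*, 110010, 110101*, 110111*, 111001*, 111100*, 111101*, 111111*
[col 1] -00111, -01100*, -10101*, -11001*, -11100*, -11101*, 0-0000, 0-1100*, 0000-0, 01-100*, 01-101*, 01-110*, 010-00, 0101-0*, 01010-*, 011-01*, 0110-1, 0111-0*, 01110-*, 1-0101*, 1-0111*, 1-1001*, 1-1100*, 1-1101*, 1-1111*, 10-100*, 10-101*, 10-111*, 100-11, 1001-1*, 10010-*, 101-01*, 101-10, 1011-0*, 1011-1*, 10110-*, 10111-*, 11-001*, 11-101*, 11-111*, 110-01*, 1101-1*, 111-01*, 1111-1*, 11110-*
[col 2] --1100, -1-101, -11-01, -1110-, 01-1-0, 01-10-, 1--101*, 1--111*, 1-01-1*, 1-1-01, 1-11-1*, 1-110-, 10-1-1*, 10-10-, 1011--, 11--01, 11-1-1*
[col 3] 1--1-1
Prime implicants: --1100, -00111, -1-101, -11-01, -1110-, 0-0000, 0000-0, 01-1-0, 01-10-, 010-00, 0110-1, 1--1-1, 1-1-01, 1-110-, 10-10-, 100-11, 101-10, 1011--, 11--01, 110010
PI chart (minterm → PIs covering it):
  0 | 0-0000,0000-0
  2 | 0000-0  (sole → essential)
  7 | -00111  (sole → essential)
  12 | --1100  (sole → essential)
  16 | 0-0000,010-00
  20 | 01-1-0,01-10-,010-00
  21 | -1-101,01-10-
  22 | 01-1-0  (sole → essential)
  25 | -11-01,0110-1
  27 | 0110-1  (sole → essential)
  28 | --1100,-1110-,01-1-0,01-10-
  29 | -1-101,-11-01,-1110-,01-10-
  30 | 01-1-0  (sole → essential)
  35 | 100-11  (sole → essential)
  36 | 10-10-  (sole → essential)
  37 | 1--1-1,10-10-
  39 | -00111,1--1-1,100-11
  42 | 101-10  (sole → essential)
  44 | --1100,1-110-,10-10-,1011--
  46 | 101-10,1011--
  47 | 1--1-1,1011--
  49 | 11--01  (sole → essential)
  50 | 110010  (sole → essential)
  57 | -11-01,1-1-01,11--01
  60 | --1100,-1110-,1-110-
  61 | -1-101,-11-01,-1110-,1--1-1,1-1-01,1-110-,11--01
  63 | 1--1-1  (sole → essential)
Essential prime implicants: --1100, -00111, 0000-0, 01-1-0, 0110-1, 1--1-1, 10-10-, 100-11, 101-10, 11--01, 110010

NO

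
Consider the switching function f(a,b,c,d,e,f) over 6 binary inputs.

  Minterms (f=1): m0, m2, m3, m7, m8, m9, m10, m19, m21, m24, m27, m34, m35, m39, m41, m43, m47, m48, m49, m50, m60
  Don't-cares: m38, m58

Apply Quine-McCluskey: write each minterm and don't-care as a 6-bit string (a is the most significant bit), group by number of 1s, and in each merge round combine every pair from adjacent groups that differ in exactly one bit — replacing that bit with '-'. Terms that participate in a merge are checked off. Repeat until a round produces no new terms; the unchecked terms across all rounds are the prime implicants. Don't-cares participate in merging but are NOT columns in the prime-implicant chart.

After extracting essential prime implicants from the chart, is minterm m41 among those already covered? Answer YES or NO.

NO

size-2^0 implicants → 000000(✓)  000010(✓)  000011(✓)  000111(✓)  001000(✓)  001001(✓)  001010(✓)  010011(✓)  010101  011000(✓)  011011(✓)  100010(✓)  100011(✓)  100110(✓)  100111(✓)  101001(✓)  101011(✓)  101111(✓)  110000(✓)  110001(✓)  110010(✓)  111010(✓)  111100
size-2^1 implicants → -00010(✓)  -00011(✓)  -00111(✓)  -01001  0-0011  0-1000  00-000(✓)  00-010(✓)  000-11(✓)  0000-0(✓)  00001-(✓)  0010-0(✓)  00100-  01-011  1-0010  10-011(✓)  10-111(✓)  100-10(✓)  100-11(✓)  10001-(✓)  10011-(✓)  101-11(✓)  1010-1  11-010  1100-0  11000-
size-2^2 implicants → -00-11  -0001-  00-0-0  10--11  100-1-
Unchecked terms (primes): -00-11, -0001-, -01001, 0-0011, 0-1000, 00-0-0, 00100-, 01-011, 010101, 1-0010, 10--11, 100-1-, 1010-1, 11-010, 1100-0, 11000-, 111100
Minterm coverage:
  m0 ⊆ 00-0-0 [E]
  m2 ⊆ -0001-,00-0-0
  m3 ⊆ -00-11,-0001-,0-0011
  m7 ⊆ -00-11 [E]
  m8 ⊆ 0-1000,00-0-0,00100-
  m9 ⊆ -01001,00100-
  m10 ⊆ 00-0-0 [E]
  m19 ⊆ 0-0011,01-011
  m21 ⊆ 010101 [E]
  m24 ⊆ 0-1000 [E]
  m27 ⊆ 01-011 [E]
  m34 ⊆ -0001-,1-0010,100-1-
  m35 ⊆ -00-11,-0001-,10--11,100-1-
  m39 ⊆ -00-11,10--11,100-1-
  m41 ⊆ -01001,1010-1
  m43 ⊆ 10--11,1010-1
  m47 ⊆ 10--11 [E]
  m48 ⊆ 1100-0,11000-
  m49 ⊆ 11000- [E]
  m50 ⊆ 1-0010,11-010,1100-0
  m60 ⊆ 111100 [E]
E = {-00-11, 0-1000, 00-0-0, 01-011, 010101, 10--11, 11000-, 111100}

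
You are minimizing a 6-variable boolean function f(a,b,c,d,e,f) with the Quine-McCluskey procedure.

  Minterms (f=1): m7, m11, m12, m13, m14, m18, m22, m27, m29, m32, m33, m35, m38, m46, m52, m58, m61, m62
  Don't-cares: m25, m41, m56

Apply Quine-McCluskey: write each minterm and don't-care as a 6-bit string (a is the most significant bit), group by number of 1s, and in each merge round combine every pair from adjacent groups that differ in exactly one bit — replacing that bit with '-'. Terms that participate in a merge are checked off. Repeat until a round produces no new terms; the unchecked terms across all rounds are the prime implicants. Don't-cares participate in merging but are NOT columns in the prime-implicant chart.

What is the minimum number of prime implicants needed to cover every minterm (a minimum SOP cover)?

11

Round 0: 000111 001011✓ 001100✓ 001101✓ 001110✓ 010010✓ 010110✓ 011001✓ 011011✓ 011101✓ 100000✓ 100001✓ 100011✓ 100110✓ 101001✓ 101110✓ 110100 111000✓ 111010✓ 111101✓ 111110✓
Round 1: -01110 -11101 0-1011 0-1101 0011-0 00110- 010-10 011-01 0110-1 1-1110 10-001 10-110 1000-1 10000- 111-10 1110-0
PIs = {-01110, -11101, 0-1011, 0-1101, 000111, 0011-0, 00110-, 010-10, 011-01, 0110-1, 1-1110, 10-001, 10-110, 1000-1, 10000-, 110100, 111-10, 1110-0}
Coverage chart:
  m7: 000111 ←essential
  m11: 0-1011 ←essential
  m12: 0011-0,00110-
  m13: 0-1101,00110-
  m14: -01110,0011-0
  m18: 010-10 ←essential
  m22: 010-10 ←essential
  m27: 0-1011,0110-1
  m29: -11101,0-1101,011-01
  m32: 10000- ←essential
  m33: 10-001,1000-1,10000-
  m35: 1000-1 ←essential
  m38: 10-110 ←essential
  m46: -01110,1-1110,10-110
  m52: 110100 ←essential
  m58: 111-10,1110-0
  m61: -11101 ←essential
  m62: 1-1110,111-10
Essential: -11101, 0-1011, 000111, 010-10, 10-110, 1000-1, 10000-, 110100
Petrick residual → -01110, 00110-, 111-10
Min cover (11 terms): b'cdef' + bcde'f + a'cd'ef + a'b'c'def + a'b'cde' + a'bc'ef' + ab'def' + ab'c'd'f + ab'c'd'e' + abc'de'f' + abcef'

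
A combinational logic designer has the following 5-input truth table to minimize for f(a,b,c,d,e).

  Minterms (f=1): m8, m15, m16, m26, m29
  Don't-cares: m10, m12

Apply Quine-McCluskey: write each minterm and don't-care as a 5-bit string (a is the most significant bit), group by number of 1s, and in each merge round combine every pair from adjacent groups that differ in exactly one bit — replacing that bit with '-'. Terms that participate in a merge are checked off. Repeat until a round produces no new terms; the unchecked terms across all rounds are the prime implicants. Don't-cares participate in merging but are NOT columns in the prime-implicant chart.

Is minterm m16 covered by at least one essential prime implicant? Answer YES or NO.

size-2^0 implicants → 01000(✓)  01010(✓)  01100(✓)  01111  10000  11010(✓)  11101
size-2^1 implicants → -1010  01-00  010-0
Unchecked terms (primes): -1010, 01-00, 010-0, 01111, 10000, 11101
Minterm coverage:
  m8 ⊆ 01-00,010-0
  m15 ⊆ 01111 [E]
  m16 ⊆ 10000 [E]
  m26 ⊆ -1010 [E]
  m29 ⊆ 11101 [E]
E = {-1010, 01111, 10000, 11101}

YES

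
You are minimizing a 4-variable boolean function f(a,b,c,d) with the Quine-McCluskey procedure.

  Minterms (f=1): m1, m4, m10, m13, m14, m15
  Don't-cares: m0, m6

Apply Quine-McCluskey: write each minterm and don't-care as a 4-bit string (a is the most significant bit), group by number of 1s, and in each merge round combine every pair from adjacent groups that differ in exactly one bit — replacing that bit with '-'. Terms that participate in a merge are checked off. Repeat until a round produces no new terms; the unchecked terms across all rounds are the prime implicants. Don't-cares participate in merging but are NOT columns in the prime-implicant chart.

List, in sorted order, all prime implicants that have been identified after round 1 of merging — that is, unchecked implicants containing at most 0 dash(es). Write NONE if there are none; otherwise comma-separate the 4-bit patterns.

NONE

Round 0: 0000✓ 0001✓ 0100✓ 0110✓ 1010✓ 1101✓ 1110✓ 1111✓
Round 1: -110 0-00 000- 01-0 1-10 11-1 111-
PIs = {-110, 0-00, 000-, 01-0, 1-10, 11-1, 111-}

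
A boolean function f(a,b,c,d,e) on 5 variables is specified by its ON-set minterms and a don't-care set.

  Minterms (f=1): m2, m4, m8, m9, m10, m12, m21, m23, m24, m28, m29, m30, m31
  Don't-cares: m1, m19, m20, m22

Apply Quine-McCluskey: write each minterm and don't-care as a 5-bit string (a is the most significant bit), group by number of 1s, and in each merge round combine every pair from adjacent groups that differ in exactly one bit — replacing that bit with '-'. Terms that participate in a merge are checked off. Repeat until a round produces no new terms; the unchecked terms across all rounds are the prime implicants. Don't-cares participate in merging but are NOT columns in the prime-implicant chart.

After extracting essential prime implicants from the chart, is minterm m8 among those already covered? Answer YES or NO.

YES

Round 0: 00001✓ 00010✓ 00100✓ 01000✓ 01001✓ 01010✓ 01100✓ 10011✓ 10100✓ 10101✓ 10110✓ 10111✓ 11000✓ 11100✓ 11101✓ 11110✓ 11111✓
Round 1: -0100✓ -1000✓ -1100✓ 0-001 0-010 0-100✓ 01-00✓ 010-0 0100- 1-100✓ 1-101✓ 1-110✓ 1-111✓ 10-11 101-0✓ 101-1✓ 1010-✓ 1011-✓ 11-00✓ 111-0✓ 111-1✓ 1110-✓ 1111-✓
Round 2: --100 -1-00 1-1-0✓ 1-1-1✓ 1-10-✓ 1-11-✓ 101--✓ 111--✓
Round 3: 1-1--
PIs = {--100, -1-00, 0-001, 0-010, 010-0, 0100-, 1-1--, 10-11}
Coverage chart:
  m2: 0-010 ←essential
  m4: --100 ←essential
  m8: -1-00,010-0,0100-
  m9: 0-001,0100-
  m10: 0-010,010-0
  m12: --100,-1-00
  m21: 1-1-- ←essential
  m23: 1-1--,10-11
  m24: -1-00 ←essential
  m28: --100,-1-00,1-1--
  m29: 1-1-- ←essential
  m30: 1-1-- ←essential
  m31: 1-1-- ←essential
Essential: --100, -1-00, 0-010, 1-1--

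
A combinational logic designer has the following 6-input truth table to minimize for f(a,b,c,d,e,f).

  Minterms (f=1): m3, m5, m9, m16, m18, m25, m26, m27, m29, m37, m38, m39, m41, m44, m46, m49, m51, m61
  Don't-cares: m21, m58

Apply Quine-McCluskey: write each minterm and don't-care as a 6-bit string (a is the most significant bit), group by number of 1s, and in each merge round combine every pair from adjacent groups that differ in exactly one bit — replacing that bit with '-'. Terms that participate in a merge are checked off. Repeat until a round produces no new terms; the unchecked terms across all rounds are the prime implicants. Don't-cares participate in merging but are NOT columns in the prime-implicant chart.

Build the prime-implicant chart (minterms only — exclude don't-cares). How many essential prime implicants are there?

size-2^0 implicants → 000011  000101(✓)  001001(✓)  010000(✓)  010010(✓)  010101(✓)  011001(✓)  011010(✓)  011011(✓)  011101(✓)  100101(✓)  100110(✓)  100111(✓)  101001(✓)  101100(✓)  101110(✓)  110001(✓)  110011(✓)  111010(✓)  111101(✓)
size-2^1 implicants → -00101  -01001  -11010  -11101  0-0101  0-1001  01-010  01-101  0100-0  011-01  0110-1  01101-  10-110  1001-1  10011-  1011-0  1100-1
Unchecked terms (primes): -00101, -01001, -11010, -11101, 0-0101, 0-1001, 000011, 01-010, 01-101, 0100-0, 011-01, 0110-1, 01101-, 10-110, 1001-1, 10011-, 1011-0, 1100-1
Minterm coverage:
  m3 ⊆ 000011 [E]
  m5 ⊆ -00101,0-0101
  m9 ⊆ -01001,0-1001
  m16 ⊆ 0100-0 [E]
  m18 ⊆ 01-010,0100-0
  m25 ⊆ 0-1001,011-01,0110-1
  m26 ⊆ -11010,01-010,01101-
  m27 ⊆ 0110-1,01101-
  m29 ⊆ -11101,01-101,011-01
  m37 ⊆ -00101,1001-1
  m38 ⊆ 10-110,10011-
  m39 ⊆ 1001-1,10011-
  m41 ⊆ -01001 [E]
  m44 ⊆ 1011-0 [E]
  m46 ⊆ 10-110,1011-0
  m49 ⊆ 1100-1 [E]
  m51 ⊆ 1100-1 [E]
  m61 ⊆ -11101 [E]
E = {-01001, -11101, 000011, 0100-0, 1011-0, 1100-1}

6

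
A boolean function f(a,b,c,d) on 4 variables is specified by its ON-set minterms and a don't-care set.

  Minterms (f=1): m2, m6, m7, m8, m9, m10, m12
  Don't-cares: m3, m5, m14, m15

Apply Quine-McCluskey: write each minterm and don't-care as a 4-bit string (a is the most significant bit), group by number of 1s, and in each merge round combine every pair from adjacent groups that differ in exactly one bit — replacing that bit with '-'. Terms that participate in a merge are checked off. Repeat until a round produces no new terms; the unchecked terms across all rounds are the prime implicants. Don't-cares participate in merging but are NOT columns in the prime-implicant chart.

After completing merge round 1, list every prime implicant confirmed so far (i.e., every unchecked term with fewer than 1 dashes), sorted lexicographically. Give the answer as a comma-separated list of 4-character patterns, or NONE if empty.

NONE

Round 0: 0010✓ 0011✓ 0101✓ 0110✓ 0111✓ 1000✓ 1001✓ 1010✓ 1100✓ 1110✓ 1111✓
Round 1: -010✓ -110✓ -111✓ 0-10✓ 0-11✓ 001-✓ 01-1 011-✓ 1-00✓ 1-10✓ 10-0✓ 100- 11-0✓ 111-✓
Round 2: --10 -11- 0-1- 1--0
PIs = {--10, -11-, 0-1-, 01-1, 1--0, 100-}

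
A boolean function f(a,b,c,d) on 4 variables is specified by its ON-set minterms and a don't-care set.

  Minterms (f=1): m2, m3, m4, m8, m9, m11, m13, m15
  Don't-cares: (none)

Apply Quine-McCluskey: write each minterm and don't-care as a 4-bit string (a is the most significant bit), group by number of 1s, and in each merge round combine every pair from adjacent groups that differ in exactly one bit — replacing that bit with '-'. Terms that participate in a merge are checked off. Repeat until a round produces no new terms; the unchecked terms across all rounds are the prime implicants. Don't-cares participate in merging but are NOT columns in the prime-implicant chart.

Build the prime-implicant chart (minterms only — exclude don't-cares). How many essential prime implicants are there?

[col 0] 0010*, 0011*, 0100, 1000*, 1001*, 1011*, 1101*, 1111*
[col 1] -011, 001-, 1-01*, 1-11*, 10-1*, 100-, 11-1*
[col 2] 1--1
Prime implicants: -011, 001-, 0100, 1--1, 100-
PI chart (minterm → PIs covering it):
  2 | 001-  (sole → essential)
  3 | -011,001-
  4 | 0100  (sole → essential)
  8 | 100-  (sole → essential)
  9 | 1--1,100-
  11 | -011,1--1
  13 | 1--1  (sole → essential)
  15 | 1--1  (sole → essential)
Essential prime implicants: 001-, 0100, 1--1, 100-

4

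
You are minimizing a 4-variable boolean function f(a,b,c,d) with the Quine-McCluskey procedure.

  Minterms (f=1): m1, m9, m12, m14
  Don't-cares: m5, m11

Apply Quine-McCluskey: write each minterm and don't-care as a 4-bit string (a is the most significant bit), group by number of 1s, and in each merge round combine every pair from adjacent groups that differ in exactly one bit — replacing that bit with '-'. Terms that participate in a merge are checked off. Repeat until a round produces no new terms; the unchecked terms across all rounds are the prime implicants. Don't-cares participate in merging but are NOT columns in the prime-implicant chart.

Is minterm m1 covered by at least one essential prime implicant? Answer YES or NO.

Round 0: 0001✓ 0101✓ 1001✓ 1011✓ 1100✓ 1110✓
Round 1: -001 0-01 10-1 11-0
PIs = {-001, 0-01, 10-1, 11-0}
Coverage chart:
  m1: -001,0-01
  m9: -001,10-1
  m12: 11-0 ←essential
  m14: 11-0 ←essential
Essential: 11-0

NO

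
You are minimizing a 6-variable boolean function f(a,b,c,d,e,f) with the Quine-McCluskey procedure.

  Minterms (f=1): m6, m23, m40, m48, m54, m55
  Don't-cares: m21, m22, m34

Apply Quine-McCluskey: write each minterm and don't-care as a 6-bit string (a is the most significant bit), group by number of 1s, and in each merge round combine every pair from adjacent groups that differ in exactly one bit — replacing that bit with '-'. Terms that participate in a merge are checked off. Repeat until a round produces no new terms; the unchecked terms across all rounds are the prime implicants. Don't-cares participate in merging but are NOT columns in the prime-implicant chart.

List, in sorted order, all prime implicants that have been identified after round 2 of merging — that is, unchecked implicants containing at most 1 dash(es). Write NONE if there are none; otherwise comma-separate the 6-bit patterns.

0-0110, 0101-1, 100010, 101000, 110000

size-2^0 implicants → 000110(✓)  010101(✓)  010110(✓)  010111(✓)  100010  101000  110000  110110(✓)  110111(✓)
size-2^1 implicants → -10110(✓)  -10111(✓)  0-0110  0101-1  01011-(✓)  11011-(✓)
size-2^2 implicants → -1011-
Unchecked terms (primes): -1011-, 0-0110, 0101-1, 100010, 101000, 110000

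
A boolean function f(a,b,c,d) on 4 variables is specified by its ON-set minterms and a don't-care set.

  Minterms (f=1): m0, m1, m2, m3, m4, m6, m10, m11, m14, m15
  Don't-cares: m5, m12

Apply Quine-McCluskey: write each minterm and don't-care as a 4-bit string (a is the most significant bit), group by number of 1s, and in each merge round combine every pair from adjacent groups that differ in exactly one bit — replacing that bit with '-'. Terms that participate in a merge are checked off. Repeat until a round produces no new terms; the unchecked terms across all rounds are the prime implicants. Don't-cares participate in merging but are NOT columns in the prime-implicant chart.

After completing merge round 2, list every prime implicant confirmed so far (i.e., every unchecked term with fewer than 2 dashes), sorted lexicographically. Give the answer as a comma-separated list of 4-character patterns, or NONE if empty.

size-2^0 implicants → 0000(✓)  0001(✓)  0010(✓)  0011(✓)  0100(✓)  0101(✓)  0110(✓)  1010(✓)  1011(✓)  1100(✓)  1110(✓)  1111(✓)
size-2^1 implicants → -010(✓)  -011(✓)  -100(✓)  -110(✓)  0-00(✓)  0-01(✓)  0-10(✓)  00-0(✓)  00-1(✓)  000-(✓)  001-(✓)  01-0(✓)  010-(✓)  1-10(✓)  1-11(✓)  101-(✓)  11-0(✓)  111-(✓)
size-2^2 implicants → --10  -01-  -1-0  0--0  0-0-  00--  1-1-
Unchecked terms (primes): --10, -01-, -1-0, 0--0, 0-0-, 00--, 1-1-

NONE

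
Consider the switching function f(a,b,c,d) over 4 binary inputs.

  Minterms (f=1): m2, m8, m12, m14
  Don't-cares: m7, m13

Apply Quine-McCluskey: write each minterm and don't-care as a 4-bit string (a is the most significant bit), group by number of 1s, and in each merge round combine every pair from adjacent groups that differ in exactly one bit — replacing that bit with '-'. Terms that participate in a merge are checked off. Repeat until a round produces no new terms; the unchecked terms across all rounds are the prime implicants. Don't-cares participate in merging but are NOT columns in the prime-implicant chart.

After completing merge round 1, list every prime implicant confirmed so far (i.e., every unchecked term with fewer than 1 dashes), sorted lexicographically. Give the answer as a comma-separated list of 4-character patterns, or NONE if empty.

0010, 0111

size-2^0 implicants → 0010  0111  1000(✓)  1100(✓)  1101(✓)  1110(✓)
size-2^1 implicants → 1-00  11-0  110-
Unchecked terms (primes): 0010, 0111, 1-00, 11-0, 110-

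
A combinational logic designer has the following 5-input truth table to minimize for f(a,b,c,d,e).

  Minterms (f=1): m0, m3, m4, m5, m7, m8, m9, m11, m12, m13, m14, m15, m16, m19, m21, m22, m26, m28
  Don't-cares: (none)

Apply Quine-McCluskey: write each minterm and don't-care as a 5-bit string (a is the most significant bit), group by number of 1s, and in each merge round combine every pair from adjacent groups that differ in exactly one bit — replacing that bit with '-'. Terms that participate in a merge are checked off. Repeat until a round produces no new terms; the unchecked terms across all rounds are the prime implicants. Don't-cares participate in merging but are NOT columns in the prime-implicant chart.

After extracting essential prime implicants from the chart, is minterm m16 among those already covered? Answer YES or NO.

YES

Round 0: 00000✓ 00011✓ 00100✓ 00101✓ 00111✓ 01000✓ 01001✓ 01011✓ 01100✓ 01101✓ 01110✓ 01111✓ 10000✓ 10011✓ 10101✓ 10110 11010 11100✓
Round 1: -0000 -0011 -0101 -1100 0-000✓ 0-011✓ 0-100✓ 0-101✓ 0-111✓ 00-00✓ 00-11✓ 001-1✓ 0010-✓ 01-00✓ 01-01✓ 01-11✓ 010-1✓ 0100-✓ 011-0✓ 011-1✓ 0110-✓ 0111-✓
Round 2: 0--00 0--11 0-1-1 0-10- 01--1 01-0- 011--
PIs = {-0000, -0011, -0101, -1100, 0--00, 0--11, 0-1-1, 0-10-, 01--1, 01-0-, 011--, 10110, 11010}
Coverage chart:
  m0: -0000,0--00
  m3: -0011,0--11
  m4: 0--00,0-10-
  m5: -0101,0-1-1,0-10-
  m7: 0--11,0-1-1
  m8: 0--00,01-0-
  m9: 01--1,01-0-
  m11: 0--11,01--1
  m12: -1100,0--00,0-10-,01-0-,011--
  m13: 0-1-1,0-10-,01--1,01-0-,011--
  m14: 011-- ←essential
  m15: 0--11,0-1-1,01--1,011--
  m16: -0000 ←essential
  m19: -0011 ←essential
  m21: -0101 ←essential
  m22: 10110 ←essential
  m26: 11010 ←essential
  m28: -1100 ←essential
Essential: -0000, -0011, -0101, -1100, 011--, 10110, 11010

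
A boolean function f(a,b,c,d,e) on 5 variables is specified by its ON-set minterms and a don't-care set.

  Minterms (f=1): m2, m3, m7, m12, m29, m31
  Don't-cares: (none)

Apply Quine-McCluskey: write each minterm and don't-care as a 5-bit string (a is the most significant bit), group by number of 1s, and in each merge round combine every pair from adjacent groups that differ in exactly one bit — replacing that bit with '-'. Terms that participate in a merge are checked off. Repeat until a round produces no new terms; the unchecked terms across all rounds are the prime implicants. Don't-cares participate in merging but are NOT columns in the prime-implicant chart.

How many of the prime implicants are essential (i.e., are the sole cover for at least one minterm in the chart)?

size-2^0 implicants → 00010(✓)  00011(✓)  00111(✓)  01100  11101(✓)  11111(✓)
size-2^1 implicants → 00-11  0001-  111-1
Unchecked terms (primes): 00-11, 0001-, 01100, 111-1
Minterm coverage:
  m2 ⊆ 0001- [E]
  m3 ⊆ 00-11,0001-
  m7 ⊆ 00-11 [E]
  m12 ⊆ 01100 [E]
  m29 ⊆ 111-1 [E]
  m31 ⊆ 111-1 [E]
E = {00-11, 0001-, 01100, 111-1}

4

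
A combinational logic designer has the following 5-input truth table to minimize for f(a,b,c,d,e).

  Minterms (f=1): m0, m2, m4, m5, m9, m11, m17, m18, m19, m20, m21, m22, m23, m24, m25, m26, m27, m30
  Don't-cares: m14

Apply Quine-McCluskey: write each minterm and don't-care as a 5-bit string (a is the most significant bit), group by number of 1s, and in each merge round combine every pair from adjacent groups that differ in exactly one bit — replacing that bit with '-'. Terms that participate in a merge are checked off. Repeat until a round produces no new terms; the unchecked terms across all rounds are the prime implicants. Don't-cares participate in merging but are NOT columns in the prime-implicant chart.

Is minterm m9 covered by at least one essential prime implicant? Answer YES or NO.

size-2^0 implicants → 00000(✓)  00010(✓)  00100(✓)  00101(✓)  01001(✓)  01011(✓)  01110(✓)  10001(✓)  10010(✓)  10011(✓)  10100(✓)  10101(✓)  10110(✓)  10111(✓)  11000(✓)  11001(✓)  11010(✓)  11011(✓)  11110(✓)
size-2^1 implicants → -0010  -0100(✓)  -0101(✓)  -1001(✓)  -1011(✓)  -1110  00-00  000-0  0010-(✓)  010-1(✓)  1-001(✓)  1-010(✓)  1-011(✓)  1-110(✓)  10-01(✓)  10-10(✓)  10-11(✓)  100-1(✓)  1001-(✓)  101-0(✓)  101-1(✓)  1010-(✓)  1011-(✓)  11-10(✓)  110-0(✓)  110-1(✓)  1100-(✓)  1101-(✓)
size-2^2 implicants → -010-  -10-1  1--10  1-0-1  1-01-  10--1  10-1-  101--  110--
Unchecked terms (primes): -0010, -010-, -10-1, -1110, 00-00, 000-0, 1--10, 1-0-1, 1-01-, 10--1, 10-1-, 101--, 110--
Minterm coverage:
  m0 ⊆ 00-00,000-0
  m2 ⊆ -0010,000-0
  m4 ⊆ -010-,00-00
  m5 ⊆ -010- [E]
  m9 ⊆ -10-1 [E]
  m11 ⊆ -10-1 [E]
  m17 ⊆ 1-0-1,10--1
  m18 ⊆ -0010,1--10,1-01-,10-1-
  m19 ⊆ 1-0-1,1-01-,10--1,10-1-
  m20 ⊆ -010-,101--
  m21 ⊆ -010-,10--1,101--
  m22 ⊆ 1--10,10-1-,101--
  m23 ⊆ 10--1,10-1-,101--
  m24 ⊆ 110-- [E]
  m25 ⊆ -10-1,1-0-1,110--
  m26 ⊆ 1--10,1-01-,110--
  m27 ⊆ -10-1,1-0-1,1-01-,110--
  m30 ⊆ -1110,1--10
E = {-010-, -10-1, 110--}

YES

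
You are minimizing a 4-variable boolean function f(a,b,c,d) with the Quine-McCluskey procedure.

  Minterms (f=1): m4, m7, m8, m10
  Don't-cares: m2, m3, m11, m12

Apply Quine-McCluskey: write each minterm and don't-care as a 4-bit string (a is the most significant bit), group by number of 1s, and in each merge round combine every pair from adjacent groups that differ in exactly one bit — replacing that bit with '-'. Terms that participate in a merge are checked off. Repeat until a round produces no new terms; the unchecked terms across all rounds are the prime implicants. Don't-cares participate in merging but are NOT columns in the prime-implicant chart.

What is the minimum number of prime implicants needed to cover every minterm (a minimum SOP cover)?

3

[col 0] 0010*, 0011*, 0100*, 0111*, 1000*, 1010*, 1011*, 1100*
[col 1] -010*, -011*, -100, 0-11, 001-*, 1-00, 10-0, 101-*
[col 2] -01-
Prime implicants: -01-, -100, 0-11, 1-00, 10-0
PI chart (minterm → PIs covering it):
  4 | -100  (sole → essential)
  7 | 0-11  (sole → essential)
  8 | 1-00,10-0
  10 | -01-,10-0
Essential prime implicants: -100, 0-11
Petrick residual → 10-0
Minimum SOP uses 3 PIs: bc'd' + a'cd + ab'd'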